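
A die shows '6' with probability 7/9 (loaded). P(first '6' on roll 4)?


Geometric: P(X=4) = (1-p)^(k-1)×p = (2/9)^3×7/9 = 56/6561

P(X=4) = 56/6561 ≈ 0.85%


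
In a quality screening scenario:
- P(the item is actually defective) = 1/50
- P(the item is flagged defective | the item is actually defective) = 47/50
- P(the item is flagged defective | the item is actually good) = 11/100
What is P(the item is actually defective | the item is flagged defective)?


Using Bayes' theorem:
P(A|B) = P(B|A)·P(A) / P(B)

P(the item is flagged defective) = 47/50 × 1/50 + 11/100 × 49/50
= 47/2500 + 539/5000 = 633/5000

P(the item is actually defective|the item is flagged defective) = (47/2500) / (633/5000) = 94/633

P(the item is actually defective|the item is flagged defective) = 94/633 ≈ 14.85%


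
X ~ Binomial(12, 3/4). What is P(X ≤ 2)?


P(X ≤ 2) = Σ P(X=i) for i=0..2
P(X=0) = 1/16777216
P(X=1) = 9/4194304
P(X=2) = 297/8388608
Sum = 631/16777216

P(X ≤ 2) = 631/16777216 ≈ 0.00%


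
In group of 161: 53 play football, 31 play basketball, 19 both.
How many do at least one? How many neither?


|A∪B| = 53+31-19 = 65
Neither = 161-65 = 96

At least one: 65; Neither: 96


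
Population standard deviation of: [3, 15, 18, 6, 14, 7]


Mean = 63/6 = 21/2
  (3-21/2)²=225/4
  (15-21/2)²=81/4
  (18-21/2)²=225/4
  (6-21/2)²=81/4
  (14-21/2)²=49/4
  (7-21/2)²=49/4
Σ(x-μ)² = 355/2
σ² = (355/2)/6 = 355/12

σ = √(355/12) ≈ 5.4391


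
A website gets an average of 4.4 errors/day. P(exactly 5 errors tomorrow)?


Poisson(λ=4.4): P(X=5) = e^(-λ)×λ^k/k!
= e^(-4.4) × 4.4^5 / 5!
≈ 0.0122773399 × 1649.16224 / 120 ≈ 0.168728

P(X=5) ≈ 0.168728 ≈ 16.87%


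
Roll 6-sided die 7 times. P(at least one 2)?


P(no 2)^7 = (5/6)^7 = 78125/279936
P(≥1) = 1 - 78125/279936 = 201811/279936

P = 201811/279936 ≈ 72.09%


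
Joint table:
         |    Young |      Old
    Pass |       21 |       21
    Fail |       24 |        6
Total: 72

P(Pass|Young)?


P(Pass|Young) = 21/(21+24) = 21/45 = 7/15

P = 7/15 ≈ 46.67%


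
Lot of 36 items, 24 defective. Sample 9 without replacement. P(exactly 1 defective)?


Hypergeometric: C(24,1)×C(12,8)/C(36,9)
= 24×495/94143280 = 27/213962

P(X=1) = 27/213962 ≈ 0.01%


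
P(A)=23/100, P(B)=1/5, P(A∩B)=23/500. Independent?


P(A)×P(B) = 23/500
P(A∩B) = 23/500
Equal ✓ → Independent

Yes, independent


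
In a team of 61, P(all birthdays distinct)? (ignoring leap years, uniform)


P(all different) = Π(365-i)/365 for i=0..60
= (365/365)×(364/365)×...×(305/365)
= 0.004911

P ≈ 0.0049 ≈ 0.49%


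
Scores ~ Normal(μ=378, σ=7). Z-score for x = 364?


z = (x - μ)/σ = (364 - 378)/7 = -2.0

z = -2.0


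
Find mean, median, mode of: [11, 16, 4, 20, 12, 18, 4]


Sorted: [4, 4, 11, 12, 16, 18, 20]
Mean = 85/7
Median = 12
Freq: {11: 1, 16: 1, 4: 2, 20: 1, 12: 1, 18: 1}
Mode: [4]

Mean=85/7, Median=12, Mode=4


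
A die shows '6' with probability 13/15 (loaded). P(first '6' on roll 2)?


Geometric: P(X=2) = (1-p)^(k-1)×p = (2/15)^1×13/15 = 26/225

P(X=2) = 26/225 ≈ 11.56%


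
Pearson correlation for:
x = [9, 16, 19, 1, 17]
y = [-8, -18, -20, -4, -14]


n=5, Σx=62, Σy=-64, Σxy=-982, Σx²=988, Σy²=1000
r = (5×(-982) - 62×(-64))/√((5×988 - 62²)(5×1000 - (-64)²))
= -942/√(1096×904) = -942/√990784 ≈ -942/995.3813 ≈ -0.9464

r ≈ -0.9464


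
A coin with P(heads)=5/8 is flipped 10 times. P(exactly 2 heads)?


Binomial: P(X=2) = C(10,2)×p^2×(1-p)^8
= 45 × 25/64 × 6561/16777216 = 7381125/1073741824

P(X=2) = 7381125/1073741824 ≈ 0.69%


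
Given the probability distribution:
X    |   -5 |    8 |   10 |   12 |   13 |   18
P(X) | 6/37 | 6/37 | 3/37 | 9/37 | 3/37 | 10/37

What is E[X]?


E[X] = Σ x·P(X=x)
= (-5)×(6/37) + (8)×(6/37) + (10)×(3/37) + (12)×(9/37) + (13)×(3/37) + (18)×(10/37)
= 375/37

E[X] = 375/37


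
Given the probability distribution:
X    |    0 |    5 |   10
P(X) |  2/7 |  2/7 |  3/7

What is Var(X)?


E[X] = 40/7
E[X²] = 50
Var(X) = E[X²] - (E[X])² = 50 - 1600/49 = 850/49

Var(X) = 850/49 ≈ 17.3469


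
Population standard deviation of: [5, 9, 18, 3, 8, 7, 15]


Mean = 65/7
  (5-65/7)²=900/49
  (9-65/7)²=4/49
  (18-65/7)²=3721/49
  (3-65/7)²=1936/49
  (8-65/7)²=81/49
  (7-65/7)²=256/49
  (15-65/7)²=1600/49
Σ(x-μ)² = 1214/7
σ² = (1214/7)/7 = 1214/49

σ = √(1214/49) ≈ 4.9775


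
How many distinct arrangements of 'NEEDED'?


Letters: 6, freq: {'N': 1, 'E': 3, 'D': 2}
6!/(1!×3!×2!) = 720/12 = 60

60


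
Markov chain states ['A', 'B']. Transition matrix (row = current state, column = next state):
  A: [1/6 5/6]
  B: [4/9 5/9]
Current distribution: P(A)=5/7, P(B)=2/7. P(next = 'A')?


P(next=A) = Σᵢ P(now=i)×P(i→A)
= 5/7×1/6 + 2/7×4/9
= 5/42 + 8/63 = 31/126

P = 31/126 ≈ 0.2460


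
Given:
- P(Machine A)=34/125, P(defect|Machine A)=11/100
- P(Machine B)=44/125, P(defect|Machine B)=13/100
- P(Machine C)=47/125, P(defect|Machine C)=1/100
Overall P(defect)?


P(B) = Σ P(B|Aᵢ)×P(Aᵢ)
  11/100×34/125 = 187/6250
  13/100×44/125 = 143/3125
  1/100×47/125 = 47/12500
Sum = 993/12500

P(defect) = 993/12500 ≈ 7.94%


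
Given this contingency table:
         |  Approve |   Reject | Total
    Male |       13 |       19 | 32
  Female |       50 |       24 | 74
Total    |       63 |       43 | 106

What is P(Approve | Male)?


P(Approve | Male) = 13/(13+19) = 13/32

P(Approve|Male) = 13/32 ≈ 40.62%


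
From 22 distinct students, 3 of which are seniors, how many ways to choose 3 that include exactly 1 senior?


Choose 1 of the 3 seniors and 2 of the other 19 students:
C(3,1)×C(19,2) = 3×171 = 513

513


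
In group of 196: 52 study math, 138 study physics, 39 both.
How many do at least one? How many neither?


|A∪B| = 52+138-39 = 151
Neither = 196-151 = 45

At least one: 151; Neither: 45


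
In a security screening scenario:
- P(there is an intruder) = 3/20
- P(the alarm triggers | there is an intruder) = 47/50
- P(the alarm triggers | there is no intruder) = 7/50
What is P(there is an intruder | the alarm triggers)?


Using Bayes' theorem:
P(A|B) = P(B|A)·P(A) / P(B)

P(the alarm triggers) = 47/50 × 3/20 + 7/50 × 17/20
= 141/1000 + 119/1000 = 13/50

P(there is an intruder|the alarm triggers) = (141/1000) / (13/50) = 141/260

P(there is an intruder|the alarm triggers) = 141/260 ≈ 54.23%


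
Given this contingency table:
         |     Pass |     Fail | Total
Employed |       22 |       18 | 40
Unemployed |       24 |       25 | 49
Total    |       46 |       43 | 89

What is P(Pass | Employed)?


P(Pass | Employed) = 22/(22+18) = 22/40 = 11/20

P(Pass|Employed) = 11/20 ≈ 55.00%


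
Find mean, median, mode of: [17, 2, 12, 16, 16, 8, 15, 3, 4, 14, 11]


Sorted: [2, 3, 4, 8, 11, 12, 14, 15, 16, 16, 17]
Mean = 118/11
Median = 12
Freq: {17: 1, 2: 1, 12: 1, 16: 2, 8: 1, 15: 1, 3: 1, 4: 1, 14: 1, 11: 1}
Mode: [16]

Mean=118/11, Median=12, Mode=16


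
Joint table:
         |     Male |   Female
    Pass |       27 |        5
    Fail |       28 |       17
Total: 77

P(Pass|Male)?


P(Pass|Male) = 27/(27+28) = 27/55

P = 27/55 ≈ 49.09%


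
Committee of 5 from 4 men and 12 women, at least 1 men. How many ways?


Count by #men:
  1M,4W: C(4,1)×C(12,4)=1980
  2M,3W: C(4,2)×C(12,3)=1320
  3M,2W: C(4,3)×C(12,2)=264
  4M,1W: C(4,4)×C(12,1)=12
Total = 3576

3576


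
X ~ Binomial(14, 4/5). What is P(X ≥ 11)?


P(X ≥ 11) = Σ P(X=i) for i=11..14
P(X=11) = 1526726656/6103515625
P(X=12) = 1526726656/6103515625
P(X=13) = 939524096/6103515625
P(X=14) = 268435456/6103515625
Sum = 4261412864/6103515625

P(X ≥ 11) = 4261412864/6103515625 ≈ 69.82%


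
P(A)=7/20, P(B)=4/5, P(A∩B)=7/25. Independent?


P(A)×P(B) = 7/25
P(A∩B) = 7/25
Equal ✓ → Independent

Yes, independent


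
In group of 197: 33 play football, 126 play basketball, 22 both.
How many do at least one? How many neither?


|A∪B| = 33+126-22 = 137
Neither = 197-137 = 60

At least one: 137; Neither: 60


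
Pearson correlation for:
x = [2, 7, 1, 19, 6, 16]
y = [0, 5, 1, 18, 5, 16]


n=6, Σx=51, Σy=45, Σxy=664, Σx²=707, Σy²=631
r = (6×664 - 51×45)/√((6×707 - 51²)(6×631 - 45²))
= 1689/√(1641×1761) = 1689/√2889801 ≈ 1689/1699.9415 ≈ 0.9936

r ≈ 0.9936


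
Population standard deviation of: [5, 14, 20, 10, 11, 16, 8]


Mean = 84/7 = 12
  (5-12)²=49
  (14-12)²=4
  (20-12)²=64
  (10-12)²=4
  (11-12)²=1
  (16-12)²=16
  (8-12)²=16
Σ(x-μ)² = 154
σ² = 154/7 = 22

σ = √(22) ≈ 4.6904


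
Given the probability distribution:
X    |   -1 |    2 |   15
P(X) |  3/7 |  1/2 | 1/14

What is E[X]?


E[X] = Σ x·P(X=x)
= (-1)×(3/7) + (2)×(1/2) + (15)×(1/14)
= 23/14

E[X] = 23/14


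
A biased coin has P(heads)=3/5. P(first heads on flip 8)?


Geometric: P(X=8) = (1-p)^(k-1)×p = (2/5)^7×3/5 = 384/390625

P(X=8) = 384/390625 ≈ 0.10%


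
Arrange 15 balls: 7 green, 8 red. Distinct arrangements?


15!/(7!×8!) = 6435

6435


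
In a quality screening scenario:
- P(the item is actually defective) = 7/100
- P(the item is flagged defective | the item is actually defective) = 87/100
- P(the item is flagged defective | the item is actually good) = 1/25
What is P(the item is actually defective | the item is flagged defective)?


Using Bayes' theorem:
P(A|B) = P(B|A)·P(A) / P(B)

P(the item is flagged defective) = 87/100 × 7/100 + 1/25 × 93/100
= 609/10000 + 93/2500 = 981/10000

P(the item is actually defective|the item is flagged defective) = (609/10000) / (981/10000) = 203/327

P(the item is actually defective|the item is flagged defective) = 203/327 ≈ 62.08%


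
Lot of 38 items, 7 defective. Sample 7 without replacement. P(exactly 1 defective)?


Hypergeometric: C(7,1)×C(31,6)/C(38,7)
= 7×736281/12620256 = 1717989/4206752

P(X=1) = 1717989/4206752 ≈ 40.84%


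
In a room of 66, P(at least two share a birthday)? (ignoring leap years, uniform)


P(all different) = Π(365-i)/365 for i=0..65
= 0.001904
P(match) = 1 - 0.001904 = 0.998096

P ≈ 0.9981 ≈ 99.81%


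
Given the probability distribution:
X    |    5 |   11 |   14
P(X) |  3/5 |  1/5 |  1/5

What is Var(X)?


E[X] = 8
E[X²] = 392/5
Var(X) = E[X²] - (E[X])² = 392/5 - 64 = 72/5

Var(X) = 72/5 ≈ 14.4000


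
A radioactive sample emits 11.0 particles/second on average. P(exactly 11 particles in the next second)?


Poisson(λ=11.0): P(X=11) = e^(-λ)×λ^k/k!
= e^(-11.0) × 11.0^11 / 11!
≈ 1.670170079e-05 × 285311670611 / 39916800 ≈ 0.119378

P(X=11) ≈ 0.119378 ≈ 11.94%


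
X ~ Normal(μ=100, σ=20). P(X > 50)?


z = (50-100)/20 = -2.5
P(X > 50) = 1 - P(Z ≤ -2.5) = 1 - 0.0062 = 0.9938

P(X > 50) ≈ 0.9938


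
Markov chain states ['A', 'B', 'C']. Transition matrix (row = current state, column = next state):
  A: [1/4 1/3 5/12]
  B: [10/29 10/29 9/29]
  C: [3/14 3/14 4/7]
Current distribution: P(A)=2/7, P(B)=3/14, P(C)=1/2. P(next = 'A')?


P(next=A) = Σᵢ P(now=i)×P(i→A)
= 2/7×1/4 + 3/14×10/29 + 1/2×3/14
= 1/14 + 15/203 + 3/28 = 205/812

P = 205/812 ≈ 0.2525


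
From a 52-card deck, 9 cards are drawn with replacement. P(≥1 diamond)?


P(not a diamond) = 39/52 = 3/4
P(none in 9 draws) = (3/4)^9 = 19683/262144
P(≥1 diamond) = 1 - 19683/262144 = 242461/262144

P = 242461/262144 ≈ 92.49%


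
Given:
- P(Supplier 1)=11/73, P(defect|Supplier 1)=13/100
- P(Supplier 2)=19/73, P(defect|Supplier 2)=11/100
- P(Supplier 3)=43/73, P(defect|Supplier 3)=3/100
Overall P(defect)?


P(B) = Σ P(B|Aᵢ)×P(Aᵢ)
  13/100×11/73 = 143/7300
  11/100×19/73 = 209/7300
  3/100×43/73 = 129/7300
Sum = 481/7300

P(defect) = 481/7300 ≈ 6.59%


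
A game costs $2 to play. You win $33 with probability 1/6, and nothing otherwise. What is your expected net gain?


E[gain] = (33-2)×1/6 + (-2)×5/6
= 31/6 - 5/3 = 7/2

Expected net gain = $7/2 ≈ $3.50


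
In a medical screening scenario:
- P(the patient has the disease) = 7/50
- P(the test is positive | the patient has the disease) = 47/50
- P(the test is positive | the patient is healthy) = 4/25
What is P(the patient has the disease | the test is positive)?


Using Bayes' theorem:
P(A|B) = P(B|A)·P(A) / P(B)

P(the test is positive) = 47/50 × 7/50 + 4/25 × 43/50
= 329/2500 + 86/625 = 673/2500

P(the patient has the disease|the test is positive) = (329/2500) / (673/2500) = 329/673

P(the patient has the disease|the test is positive) = 329/673 ≈ 48.89%


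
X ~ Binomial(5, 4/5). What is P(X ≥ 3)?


P(X ≥ 3) = Σ P(X=i) for i=3..5
P(X=3) = 128/625
P(X=4) = 256/625
P(X=5) = 1024/3125
Sum = 2944/3125

P(X ≥ 3) = 2944/3125 ≈ 94.21%


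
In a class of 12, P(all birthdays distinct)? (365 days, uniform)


P(all different) = Π(365-i)/365 for i=0..11
= (365/365)×(364/365)×...×(354/365)
= 0.832975

P ≈ 0.8330 ≈ 83.30%


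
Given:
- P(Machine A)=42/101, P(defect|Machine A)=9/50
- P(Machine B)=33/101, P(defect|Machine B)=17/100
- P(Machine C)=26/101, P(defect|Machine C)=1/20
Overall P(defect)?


P(B) = Σ P(B|Aᵢ)×P(Aᵢ)
  9/50×42/101 = 189/2525
  17/100×33/101 = 561/10100
  1/20×26/101 = 13/1010
Sum = 1447/10100

P(defect) = 1447/10100 ≈ 14.33%


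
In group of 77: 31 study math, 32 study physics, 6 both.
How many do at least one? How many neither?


|A∪B| = 31+32-6 = 57
Neither = 77-57 = 20

At least one: 57; Neither: 20


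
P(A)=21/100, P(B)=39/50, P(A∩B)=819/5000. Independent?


P(A)×P(B) = 819/5000
P(A∩B) = 819/5000
Equal ✓ → Independent

Yes, independent


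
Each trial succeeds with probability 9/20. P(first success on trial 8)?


Geometric: P(X=8) = (1-p)^(k-1)×p = (11/20)^7×9/20 = 175384539/25600000000

P(X=8) = 175384539/25600000000 ≈ 0.69%


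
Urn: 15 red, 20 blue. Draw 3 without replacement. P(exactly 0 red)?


Hypergeometric: C(15,0)×C(20,3)/C(35,3)
= 1×1140/6545 = 228/1309

P(X=0) = 228/1309 ≈ 17.42%


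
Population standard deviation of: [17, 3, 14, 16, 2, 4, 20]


Mean = 76/7
  (17-76/7)²=1849/49
  (3-76/7)²=3025/49
  (14-76/7)²=484/49
  (16-76/7)²=1296/49
  (2-76/7)²=3844/49
  (4-76/7)²=2304/49
  (20-76/7)²=4096/49
Σ(x-μ)² = 2414/7
σ² = (2414/7)/7 = 2414/49

σ = √(2414/49) ≈ 7.0189


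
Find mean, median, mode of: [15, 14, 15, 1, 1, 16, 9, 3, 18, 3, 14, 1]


Sorted: [1, 1, 1, 3, 3, 9, 14, 14, 15, 15, 16, 18]
Mean = 110/12 = 55/6
Median = 23/2
Freq: {15: 2, 14: 2, 1: 3, 16: 1, 9: 1, 3: 2, 18: 1}
Mode: [1]

Mean=55/6, Median=23/2, Mode=1


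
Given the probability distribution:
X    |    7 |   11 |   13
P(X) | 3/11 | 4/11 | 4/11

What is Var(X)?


E[X] = 117/11
E[X²] = 1307/11
Var(X) = E[X²] - (E[X])² = 1307/11 - 13689/121 = 688/121

Var(X) = 688/121 ≈ 5.6860


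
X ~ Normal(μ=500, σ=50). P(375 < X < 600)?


z₁=(375-500)/50=-2.5, z₂=(600-500)/50=2.0
P = Φ(2.0) - Φ(-2.5) = 0.977250 - 0.006210 = 0.971040 ≈ 0.9710

P(375 < X < 600) ≈ 0.9710


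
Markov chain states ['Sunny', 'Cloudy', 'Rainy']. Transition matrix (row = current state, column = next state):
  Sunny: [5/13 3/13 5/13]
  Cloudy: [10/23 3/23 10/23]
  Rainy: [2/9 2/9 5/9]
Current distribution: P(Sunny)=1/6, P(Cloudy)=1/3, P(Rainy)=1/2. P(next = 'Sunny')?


P(next=Sunny) = Σᵢ P(now=i)×P(i→Sunny)
= 1/6×5/13 + 1/3×10/23 + 1/2×2/9
= 5/78 + 10/69 + 1/9 = 1723/5382

P = 1723/5382 ≈ 0.3201


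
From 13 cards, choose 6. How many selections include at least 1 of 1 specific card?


Complement: C(13,6) - C(12,6) = 1716 - 924 = 792

792


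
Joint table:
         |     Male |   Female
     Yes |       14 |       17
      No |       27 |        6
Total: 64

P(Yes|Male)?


P(Yes|Male) = 14/(14+27) = 14/41

P = 14/41 ≈ 34.15%


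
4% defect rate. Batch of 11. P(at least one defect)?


P(all good) = (24/25)^11 = 1521681143169024/2384185791015625
P(≥1 defect) = 862504647846601/2384185791015625

P = 862504647846601/2384185791015625 ≈ 36.18%


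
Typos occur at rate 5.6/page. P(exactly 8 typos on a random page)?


Poisson(λ=5.6): P(X=8) = e^(-λ)×λ^k/k!
= e^(-5.6) × 5.6^8 / 8!
≈ 0.003697863716 × 967173.11574 / 40320 ≈ 0.088702

P(X=8) ≈ 0.088702 ≈ 8.87%


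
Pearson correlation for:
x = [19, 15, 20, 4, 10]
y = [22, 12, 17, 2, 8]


n=5, Σx=68, Σy=61, Σxy=1026, Σx²=1102, Σy²=985
r = (5×1026 - 68×61)/√((5×1102 - 68²)(5×985 - 61²))
= 982/√(886×1204) = 982/√1066744 ≈ 982/1032.8330 ≈ 0.9508

r ≈ 0.9508


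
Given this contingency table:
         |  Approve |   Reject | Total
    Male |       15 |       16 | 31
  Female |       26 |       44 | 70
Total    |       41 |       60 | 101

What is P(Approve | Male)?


P(Approve | Male) = 15/(15+16) = 15/31

P(Approve|Male) = 15/31 ≈ 48.39%


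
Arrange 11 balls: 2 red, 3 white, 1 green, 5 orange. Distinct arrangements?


11!/(2!×3!×1!×5!) = 27720

27720


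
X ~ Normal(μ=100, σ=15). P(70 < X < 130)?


z₁=(70-100)/15=-2.0, z₂=(130-100)/15=2.0
P = Φ(2.0) - Φ(-2.0) = 0.977250 - 0.022750 = 0.954500 ≈ 0.9545

P(70 < X < 130) ≈ 0.9545


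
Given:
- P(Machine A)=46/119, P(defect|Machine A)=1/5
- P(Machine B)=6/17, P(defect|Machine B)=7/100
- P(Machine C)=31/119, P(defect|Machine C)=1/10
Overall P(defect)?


P(B) = Σ P(B|Aᵢ)×P(Aᵢ)
  1/5×46/119 = 46/595
  7/100×6/17 = 21/850
  1/10×31/119 = 31/1190
Sum = 381/2975

P(defect) = 381/2975 ≈ 12.81%


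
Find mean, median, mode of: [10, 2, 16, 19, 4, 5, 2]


Sorted: [2, 2, 4, 5, 10, 16, 19]
Mean = 58/7
Median = 5
Freq: {10: 1, 2: 2, 16: 1, 19: 1, 4: 1, 5: 1}
Mode: [2]

Mean=58/7, Median=5, Mode=2


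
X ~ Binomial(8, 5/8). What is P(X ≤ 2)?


P(X ≤ 2) = Σ P(X=i) for i=0..2
P(X=0) = 6561/16777216
P(X=1) = 10935/2097152
P(X=2) = 127575/4194304
Sum = 604341/16777216

P(X ≤ 2) = 604341/16777216 ≈ 3.60%


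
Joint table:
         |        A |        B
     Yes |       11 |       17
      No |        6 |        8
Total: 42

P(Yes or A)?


P(Yes∨A) = P(Yes) + P(A) - P(Yes∧A)
= (28 + 17 - 11)/42 = 34/42 = 17/21

P = 17/21 ≈ 80.95%


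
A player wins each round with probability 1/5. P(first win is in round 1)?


Geometric: P(X=1) = (1-p)^(k-1)×p = (4/5)^0×1/5 = 1/5

P(X=1) = 1/5 ≈ 20.00%


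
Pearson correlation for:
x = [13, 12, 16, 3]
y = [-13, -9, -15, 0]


n=4, Σx=44, Σy=-37, Σxy=-517, Σx²=578, Σy²=475
r = (4×(-517) - 44×(-37))/√((4×578 - 44²)(4×475 - (-37)²))
= -440/√(376×531) = -440/√199656 ≈ -440/446.8288 ≈ -0.9847

r ≈ -0.9847


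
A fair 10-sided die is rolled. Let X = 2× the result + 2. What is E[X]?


E[die] = (1+10)/2 = 11/2
E[X] = 2×11/2 + 2 = 13

E[X] = 13


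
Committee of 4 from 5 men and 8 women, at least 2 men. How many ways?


Count by #men:
  2M,2W: C(5,2)×C(8,2)=280
  3M,1W: C(5,3)×C(8,1)=80
  4M,0W: C(5,4)×C(8,0)=5
Total = 365

365


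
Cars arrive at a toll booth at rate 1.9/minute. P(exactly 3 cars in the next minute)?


Poisson(λ=1.9): P(X=3) = e^(-λ)×λ^k/k!
= e^(-1.9) × 1.9^3 / 3!
≈ 0.1495686192 × 6.859 / 6 ≈ 0.170982

P(X=3) ≈ 0.170982 ≈ 17.10%


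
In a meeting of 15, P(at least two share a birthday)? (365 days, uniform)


P(all different) = Π(365-i)/365 for i=0..14
= 0.747099
P(match) = 1 - 0.747099 = 0.252901

P ≈ 0.2529 ≈ 25.29%


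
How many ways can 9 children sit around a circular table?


Circular arrangements of 9 distinct objects: fix one position to break rotational symmetry.
(n-1)! = 8! = 40320

40320


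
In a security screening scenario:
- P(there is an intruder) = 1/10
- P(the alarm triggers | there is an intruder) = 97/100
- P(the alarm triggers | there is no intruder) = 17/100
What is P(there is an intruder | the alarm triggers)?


Using Bayes' theorem:
P(A|B) = P(B|A)·P(A) / P(B)

P(the alarm triggers) = 97/100 × 1/10 + 17/100 × 9/10
= 97/1000 + 153/1000 = 1/4

P(there is an intruder|the alarm triggers) = (97/1000) / (1/4) = 97/250

P(there is an intruder|the alarm triggers) = 97/250 ≈ 38.80%


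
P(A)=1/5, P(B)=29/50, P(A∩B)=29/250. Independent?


P(A)×P(B) = 29/250
P(A∩B) = 29/250
Equal ✓ → Independent

Yes, independent


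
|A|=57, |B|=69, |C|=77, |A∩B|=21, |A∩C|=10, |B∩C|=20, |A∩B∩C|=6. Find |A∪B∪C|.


|A∪B∪C| = 57+69+77-21-10-20+6 = 158

|A∪B∪C| = 158


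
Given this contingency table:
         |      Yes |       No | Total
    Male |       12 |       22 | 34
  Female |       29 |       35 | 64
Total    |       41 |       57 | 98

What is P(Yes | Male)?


P(Yes | Male) = 12/(12+22) = 12/34 = 6/17

P(Yes|Male) = 6/17 ≈ 35.29%


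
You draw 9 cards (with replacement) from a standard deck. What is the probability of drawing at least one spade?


P(not a spade) = 39/52 = 3/4
P(none in 9 draws) = (3/4)^9 = 19683/262144
P(≥1 spade) = 1 - 19683/262144 = 242461/262144

P = 242461/262144 ≈ 92.49%


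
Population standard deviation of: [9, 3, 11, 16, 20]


Mean = 59/5
  (9-59/5)²=196/25
  (3-59/5)²=1936/25
  (11-59/5)²=16/25
  (16-59/5)²=441/25
  (20-59/5)²=1681/25
Σ(x-μ)² = 854/5
σ² = (854/5)/5 = 854/25

σ = √(854/25) ≈ 5.8447


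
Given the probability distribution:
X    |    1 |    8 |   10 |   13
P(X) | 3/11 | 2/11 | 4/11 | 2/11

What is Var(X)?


E[X] = 85/11
E[X²] = 79
Var(X) = E[X²] - (E[X])² = 79 - 7225/121 = 2334/121

Var(X) = 2334/121 ≈ 19.2893


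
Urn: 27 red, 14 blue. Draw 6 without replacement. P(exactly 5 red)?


Hypergeometric: C(27,5)×C(14,1)/C(41,6)
= 80730×14/4496388 = 7245/28823

P(X=5) = 7245/28823 ≈ 25.14%


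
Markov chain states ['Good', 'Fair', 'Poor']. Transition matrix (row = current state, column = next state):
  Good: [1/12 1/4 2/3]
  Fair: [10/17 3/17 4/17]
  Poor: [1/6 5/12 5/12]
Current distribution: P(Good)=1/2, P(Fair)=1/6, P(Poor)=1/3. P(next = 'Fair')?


P(next=Fair) = Σᵢ P(now=i)×P(i→Fair)
= 1/2×1/4 + 1/6×3/17 + 1/3×5/12
= 1/8 + 1/34 + 5/36 = 359/1224

P = 359/1224 ≈ 0.2933


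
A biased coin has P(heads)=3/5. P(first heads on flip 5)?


Geometric: P(X=5) = (1-p)^(k-1)×p = (2/5)^4×3/5 = 48/3125

P(X=5) = 48/3125 ≈ 1.54%


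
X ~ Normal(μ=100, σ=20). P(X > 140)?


z = (140-100)/20 = 2.0
P(X > 140) = 1 - P(Z ≤ 2.0) = 1 - 0.9772 = 0.0228

P(X > 140) ≈ 0.0228


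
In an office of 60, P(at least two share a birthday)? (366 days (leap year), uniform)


P(all different) = Π(366-i)/366 for i=0..59
= 0.005966
P(match) = 1 - 0.005966 = 0.994034

P ≈ 0.9940 ≈ 99.40%


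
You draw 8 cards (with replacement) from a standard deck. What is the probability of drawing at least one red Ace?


P(not a red Ace) = 50/52 = 25/26
P(none in 8 draws) = (25/26)^8 = 152587890625/208827064576
P(≥1 red Ace) = 1 - 152587890625/208827064576 = 56239173951/208827064576

P = 56239173951/208827064576 ≈ 26.93%


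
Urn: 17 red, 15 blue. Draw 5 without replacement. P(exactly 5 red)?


Hypergeometric: C(17,5)×C(15,0)/C(32,5)
= 6188×1/201376 = 221/7192

P(X=5) = 221/7192 ≈ 3.07%


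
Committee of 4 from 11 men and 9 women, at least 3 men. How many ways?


Count by #men:
  3M,1W: C(11,3)×C(9,1)=1485
  4M,0W: C(11,4)×C(9,0)=330
Total = 1815

1815


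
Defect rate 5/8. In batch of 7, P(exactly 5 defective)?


Binomial: P(X=5) = C(7,5)×p^5×(1-p)^2
= 21 × 3125/32768 × 9/64 = 590625/2097152

P(X=5) = 590625/2097152 ≈ 28.16%


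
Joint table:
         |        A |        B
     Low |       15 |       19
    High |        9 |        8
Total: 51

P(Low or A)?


P(Low∨A) = P(Low) + P(A) - P(Low∧A)
= (34 + 24 - 15)/51 = 43/51

P = 43/51 ≈ 84.31%


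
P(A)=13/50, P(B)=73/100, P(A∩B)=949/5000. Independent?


P(A)×P(B) = 949/5000
P(A∩B) = 949/5000
Equal ✓ → Independent

Yes, independent


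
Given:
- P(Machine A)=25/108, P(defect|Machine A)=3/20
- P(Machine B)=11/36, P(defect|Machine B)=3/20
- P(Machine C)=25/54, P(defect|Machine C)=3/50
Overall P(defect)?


P(B) = Σ P(B|Aᵢ)×P(Aᵢ)
  3/20×25/108 = 5/144
  3/20×11/36 = 11/240
  3/50×25/54 = 1/36
Sum = 13/120

P(defect) = 13/120 ≈ 10.83%


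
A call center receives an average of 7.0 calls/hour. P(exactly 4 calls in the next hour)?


Poisson(λ=7.0): P(X=4) = e^(-λ)×λ^k/k!
= e^(-7.0) × 7.0^4 / 4!
≈ 0.0009118819656 × 2401 / 24 ≈ 0.091226

P(X=4) ≈ 0.091226 ≈ 9.12%


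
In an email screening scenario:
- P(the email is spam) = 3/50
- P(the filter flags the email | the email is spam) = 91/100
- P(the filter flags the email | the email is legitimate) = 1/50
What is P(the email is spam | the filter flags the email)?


Using Bayes' theorem:
P(A|B) = P(B|A)·P(A) / P(B)

P(the filter flags the email) = 91/100 × 3/50 + 1/50 × 47/50
= 273/5000 + 47/2500 = 367/5000

P(the email is spam|the filter flags the email) = (273/5000) / (367/5000) = 273/367

P(the email is spam|the filter flags the email) = 273/367 ≈ 74.39%


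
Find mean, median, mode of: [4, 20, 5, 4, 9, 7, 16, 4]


Sorted: [4, 4, 4, 5, 7, 9, 16, 20]
Mean = 69/8
Median = 6
Freq: {4: 3, 20: 1, 5: 1, 9: 1, 7: 1, 16: 1}
Mode: [4]

Mean=69/8, Median=6, Mode=4


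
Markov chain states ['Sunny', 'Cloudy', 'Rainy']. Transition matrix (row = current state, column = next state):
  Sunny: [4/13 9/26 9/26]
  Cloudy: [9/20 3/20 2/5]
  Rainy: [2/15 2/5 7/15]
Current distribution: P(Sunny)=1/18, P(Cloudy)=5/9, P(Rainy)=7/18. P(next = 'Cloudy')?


P(next=Cloudy) = Σᵢ P(now=i)×P(i→Cloudy)
= 1/18×9/26 + 5/9×3/20 + 7/18×2/5
= 1/52 + 1/12 + 7/45 = 151/585

P = 151/585 ≈ 0.2581


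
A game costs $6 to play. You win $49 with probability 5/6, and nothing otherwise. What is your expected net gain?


E[gain] = (49-6)×5/6 + (-6)×1/6
= 215/6 - 1 = 209/6

Expected net gain = $209/6 ≈ $34.83


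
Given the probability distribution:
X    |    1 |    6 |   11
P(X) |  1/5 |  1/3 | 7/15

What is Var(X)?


E[X] = 22/3
E[X²] = 206/3
Var(X) = E[X²] - (E[X])² = 206/3 - 484/9 = 134/9

Var(X) = 134/9 ≈ 14.8889


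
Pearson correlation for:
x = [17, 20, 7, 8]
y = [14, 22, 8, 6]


n=4, Σx=52, Σy=50, Σxy=782, Σx²=802, Σy²=780
r = (4×782 - 52×50)/√((4×802 - 52²)(4×780 - 50²))
= 528/√(504×620) = 528/√312480 ≈ 528/558.9991 ≈ 0.9445

r ≈ 0.9445


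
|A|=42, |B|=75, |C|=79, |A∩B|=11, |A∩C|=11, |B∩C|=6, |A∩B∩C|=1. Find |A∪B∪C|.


|A∪B∪C| = 42+75+79-11-11-6+1 = 169

|A∪B∪C| = 169


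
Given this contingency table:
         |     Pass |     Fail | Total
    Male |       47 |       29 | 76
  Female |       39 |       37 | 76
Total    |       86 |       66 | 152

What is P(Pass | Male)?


P(Pass | Male) = 47/(47+29) = 47/76

P(Pass|Male) = 47/76 ≈ 61.84%


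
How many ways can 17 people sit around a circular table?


Circular arrangements of 17 distinct objects: fix one position to break rotational symmetry.
(n-1)! = 16! = 20922789888000

20922789888000


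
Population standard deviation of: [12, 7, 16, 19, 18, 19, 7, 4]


Mean = 102/8 = 51/4
  (12-51/4)²=9/16
  (7-51/4)²=529/16
  (16-51/4)²=169/16
  (19-51/4)²=625/16
  (18-51/4)²=441/16
  (19-51/4)²=625/16
  (7-51/4)²=529/16
  (4-51/4)²=1225/16
Σ(x-μ)² = 519/2
σ² = (519/2)/8 = 519/16

σ = √(519/16) ≈ 5.6954


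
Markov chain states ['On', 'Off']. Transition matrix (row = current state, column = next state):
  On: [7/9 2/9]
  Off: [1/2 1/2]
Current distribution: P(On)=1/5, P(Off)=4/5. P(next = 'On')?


P(next=On) = Σᵢ P(now=i)×P(i→On)
= 1/5×7/9 + 4/5×1/2
= 7/45 + 2/5 = 5/9

P = 5/9 ≈ 0.5556


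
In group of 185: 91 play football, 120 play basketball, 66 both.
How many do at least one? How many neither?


|A∪B| = 91+120-66 = 145
Neither = 185-145 = 40

At least one: 145; Neither: 40


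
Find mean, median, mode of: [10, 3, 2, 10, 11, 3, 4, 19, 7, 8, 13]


Sorted: [2, 3, 3, 4, 7, 8, 10, 10, 11, 13, 19]
Mean = 90/11
Median = 8
Freq: {10: 2, 3: 2, 2: 1, 11: 1, 4: 1, 19: 1, 7: 1, 8: 1, 13: 1}
Mode: [3, 10]

Mean=90/11, Median=8, Mode=[3, 10]


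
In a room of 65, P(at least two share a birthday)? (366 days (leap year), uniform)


P(all different) = Π(366-i)/366 for i=0..64
= 0.002358
P(match) = 1 - 0.002358 = 0.997642

P ≈ 0.9976 ≈ 99.76%


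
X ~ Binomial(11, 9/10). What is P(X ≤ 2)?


P(X ≤ 2) = Σ P(X=i) for i=0..2
P(X=0) = 1/100000000000
P(X=1) = 99/100000000000
P(X=2) = 891/20000000000
Sum = 911/20000000000

P(X ≤ 2) = 911/20000000000 ≈ 0.00%


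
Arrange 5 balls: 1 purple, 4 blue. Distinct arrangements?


5!/(1!×4!) = 5

5


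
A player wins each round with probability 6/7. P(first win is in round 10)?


Geometric: P(X=10) = (1-p)^(k-1)×p = (1/7)^9×6/7 = 6/282475249

P(X=10) = 6/282475249 ≈ 0.00%


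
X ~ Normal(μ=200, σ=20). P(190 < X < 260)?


z₁=(190-200)/20=-0.5, z₂=(260-200)/20=3.0
P = Φ(3.0) - Φ(-0.5) = 0.998650 - 0.308538 = 0.690112 ≈ 0.6901

P(190 < X < 260) ≈ 0.6901


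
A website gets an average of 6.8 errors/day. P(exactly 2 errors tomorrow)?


Poisson(λ=6.8): P(X=2) = e^(-λ)×λ^k/k!
= e^(-6.8) × 6.8^2 / 2!
≈ 0.001113775148 × 46.24 / 2 ≈ 0.025750

P(X=2) ≈ 0.025750 ≈ 2.58%


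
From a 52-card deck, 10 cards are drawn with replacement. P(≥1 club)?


P(not a club) = 39/52 = 3/4
P(none in 10 draws) = (3/4)^10 = 59049/1048576
P(≥1 club) = 1 - 59049/1048576 = 989527/1048576

P = 989527/1048576 ≈ 94.37%


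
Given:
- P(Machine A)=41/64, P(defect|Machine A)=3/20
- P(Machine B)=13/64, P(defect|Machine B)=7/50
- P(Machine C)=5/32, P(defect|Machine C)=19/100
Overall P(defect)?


P(B) = Σ P(B|Aᵢ)×P(Aᵢ)
  3/20×41/64 = 123/1280
  7/50×13/64 = 91/3200
  19/100×5/32 = 19/640
Sum = 987/6400

P(defect) = 987/6400 ≈ 15.42%


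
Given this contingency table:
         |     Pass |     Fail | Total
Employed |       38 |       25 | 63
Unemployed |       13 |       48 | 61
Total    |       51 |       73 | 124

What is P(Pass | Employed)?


P(Pass | Employed) = 38/(38+25) = 38/63

P(Pass|Employed) = 38/63 ≈ 60.32%


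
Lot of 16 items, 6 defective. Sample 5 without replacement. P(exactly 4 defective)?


Hypergeometric: C(6,4)×C(10,1)/C(16,5)
= 15×10/4368 = 25/728

P(X=4) = 25/728 ≈ 3.43%


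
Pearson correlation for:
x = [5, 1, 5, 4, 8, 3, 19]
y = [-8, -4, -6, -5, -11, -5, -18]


n=7, Σx=45, Σy=-57, Σxy=-539, Σx²=501, Σy²=611
r = (7×(-539) - 45×(-57))/√((7×501 - 45²)(7×611 - (-57)²))
= -1208/√(1482×1028) = -1208/√1523496 ≈ -1208/1234.2998 ≈ -0.9787

r ≈ -0.9787


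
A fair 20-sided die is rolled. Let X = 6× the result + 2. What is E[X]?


E[die] = (1+20)/2 = 21/2
E[X] = 6×21/2 + 2 = 65

E[X] = 65


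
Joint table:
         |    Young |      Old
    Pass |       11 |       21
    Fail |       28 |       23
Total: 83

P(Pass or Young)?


P(Pass∨Young) = P(Pass) + P(Young) - P(Pass∧Young)
= (32 + 39 - 11)/83 = 60/83

P = 60/83 ≈ 72.29%


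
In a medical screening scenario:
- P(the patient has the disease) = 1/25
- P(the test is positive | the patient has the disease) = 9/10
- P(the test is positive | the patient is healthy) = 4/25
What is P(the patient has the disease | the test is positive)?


Using Bayes' theorem:
P(A|B) = P(B|A)·P(A) / P(B)

P(the test is positive) = 9/10 × 1/25 + 4/25 × 24/25
= 9/250 + 96/625 = 237/1250

P(the patient has the disease|the test is positive) = (9/250) / (237/1250) = 15/79

P(the patient has the disease|the test is positive) = 15/79 ≈ 18.99%


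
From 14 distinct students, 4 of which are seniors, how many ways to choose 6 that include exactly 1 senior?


Choose 1 of the 4 seniors and 5 of the other 10 students:
C(4,1)×C(10,5) = 4×252 = 1008

1008


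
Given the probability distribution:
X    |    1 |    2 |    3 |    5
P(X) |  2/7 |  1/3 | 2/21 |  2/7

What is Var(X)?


E[X] = 8/3
E[X²] = 202/21
Var(X) = E[X²] - (E[X])² = 202/21 - 64/9 = 158/63

Var(X) = 158/63 ≈ 2.5079


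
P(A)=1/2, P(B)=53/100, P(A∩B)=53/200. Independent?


P(A)×P(B) = 53/200
P(A∩B) = 53/200
Equal ✓ → Independent

Yes, independent


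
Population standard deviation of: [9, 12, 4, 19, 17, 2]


Mean = 63/6 = 21/2
  (9-21/2)²=9/4
  (12-21/2)²=9/4
  (4-21/2)²=169/4
  (19-21/2)²=289/4
  (17-21/2)²=169/4
  (2-21/2)²=289/4
Σ(x-μ)² = 467/2
σ² = (467/2)/6 = 467/12

σ = √(467/12) ≈ 6.2383


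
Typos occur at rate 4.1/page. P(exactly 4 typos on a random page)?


Poisson(λ=4.1): P(X=4) = e^(-λ)×λ^k/k!
= e^(-4.1) × 4.1^4 / 4!
≈ 0.0165726754 × 282.5761 / 24 ≈ 0.195127

P(X=4) ≈ 0.195127 ≈ 19.51%


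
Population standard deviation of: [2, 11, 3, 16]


Mean = 32/4 = 8
  (2-8)²=36
  (11-8)²=9
  (3-8)²=25
  (16-8)²=64
Σ(x-μ)² = 134
σ² = 134/4 = 67/2

σ = √(67/2) ≈ 5.7879


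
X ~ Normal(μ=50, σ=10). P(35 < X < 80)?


z₁=(35-50)/10=-1.5, z₂=(80-50)/10=3.0
P = Φ(3.0) - Φ(-1.5) = 0.998650 - 0.066807 = 0.931843 ≈ 0.9318

P(35 < X < 80) ≈ 0.9318


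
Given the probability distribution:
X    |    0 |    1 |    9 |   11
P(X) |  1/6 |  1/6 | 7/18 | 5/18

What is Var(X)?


E[X] = 121/18
E[X²] = 1175/18
Var(X) = E[X²] - (E[X])² = 1175/18 - 14641/324 = 6509/324

Var(X) = 6509/324 ≈ 20.0895


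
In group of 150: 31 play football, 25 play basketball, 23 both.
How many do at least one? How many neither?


|A∪B| = 31+25-23 = 33
Neither = 150-33 = 117

At least one: 33; Neither: 117


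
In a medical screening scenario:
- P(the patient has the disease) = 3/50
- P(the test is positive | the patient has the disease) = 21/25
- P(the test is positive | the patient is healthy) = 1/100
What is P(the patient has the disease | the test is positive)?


Using Bayes' theorem:
P(A|B) = P(B|A)·P(A) / P(B)

P(the test is positive) = 21/25 × 3/50 + 1/100 × 47/50
= 63/1250 + 47/5000 = 299/5000

P(the patient has the disease|the test is positive) = (63/1250) / (299/5000) = 252/299

P(the patient has the disease|the test is positive) = 252/299 ≈ 84.28%


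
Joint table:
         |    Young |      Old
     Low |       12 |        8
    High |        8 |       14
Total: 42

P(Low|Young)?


P(Low|Young) = 12/(12+8) = 12/20 = 3/5

P = 3/5 ≈ 60.00%


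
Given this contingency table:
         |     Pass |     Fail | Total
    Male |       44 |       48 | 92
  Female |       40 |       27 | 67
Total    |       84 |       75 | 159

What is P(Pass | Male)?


P(Pass | Male) = 44/(44+48) = 44/92 = 11/23

P(Pass|Male) = 11/23 ≈ 47.83%


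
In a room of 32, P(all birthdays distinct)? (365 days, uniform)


P(all different) = Π(365-i)/365 for i=0..31
= (365/365)×(364/365)×...×(334/365)
= 0.246652

P ≈ 0.2467 ≈ 24.67%


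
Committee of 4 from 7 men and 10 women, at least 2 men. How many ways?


Count by #men:
  2M,2W: C(7,2)×C(10,2)=945
  3M,1W: C(7,3)×C(10,1)=350
  4M,0W: C(7,4)×C(10,0)=35
Total = 1330

1330


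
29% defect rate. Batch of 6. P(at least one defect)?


P(all good) = (71/100)^6 = 128100283921/1000000000000
P(≥1 defect) = 871899716079/1000000000000

P = 871899716079/1000000000000 ≈ 87.19%


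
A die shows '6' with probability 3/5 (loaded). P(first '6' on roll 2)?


Geometric: P(X=2) = (1-p)^(k-1)×p = (2/5)^1×3/5 = 6/25

P(X=2) = 6/25 ≈ 24.00%


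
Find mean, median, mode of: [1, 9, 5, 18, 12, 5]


Sorted: [1, 5, 5, 9, 12, 18]
Mean = 50/6 = 25/3
Median = 7
Freq: {1: 1, 9: 1, 5: 2, 18: 1, 12: 1}
Mode: [5]

Mean=25/3, Median=7, Mode=5


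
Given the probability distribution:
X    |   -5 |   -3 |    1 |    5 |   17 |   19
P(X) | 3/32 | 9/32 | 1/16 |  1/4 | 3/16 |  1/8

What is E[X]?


E[X] = Σ x·P(X=x)
= (-5)×(3/32) + (-3)×(9/32) + (1)×(1/16) + (5)×(1/4) + (17)×(3/16) + (19)×(1/8)
= 89/16

E[X] = 89/16


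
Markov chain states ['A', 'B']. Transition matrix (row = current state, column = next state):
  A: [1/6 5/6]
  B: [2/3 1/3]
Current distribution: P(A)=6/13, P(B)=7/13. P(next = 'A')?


P(next=A) = Σᵢ P(now=i)×P(i→A)
= 6/13×1/6 + 7/13×2/3
= 1/13 + 14/39 = 17/39

P = 17/39 ≈ 0.4359


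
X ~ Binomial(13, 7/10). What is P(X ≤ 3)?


P(X ≤ 3) = Σ P(X=i) for i=0..3
P(X=0) = 1594323/10000000000000
P(X=1) = 48361131/10000000000000
P(X=2) = 338527917/5000000000000
P(X=3) = 2896294401/5000000000000
Sum = 651960009/1000000000000

P(X ≤ 3) = 651960009/1000000000000 ≈ 0.07%


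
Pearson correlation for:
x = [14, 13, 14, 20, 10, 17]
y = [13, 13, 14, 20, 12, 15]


n=6, Σx=88, Σy=87, Σxy=1322, Σx²=1350, Σy²=1303
r = (6×1322 - 88×87)/√((6×1350 - 88²)(6×1303 - 87²))
= 276/√(356×249) = 276/√88644 ≈ 276/297.7314 ≈ 0.9270

r ≈ 0.9270


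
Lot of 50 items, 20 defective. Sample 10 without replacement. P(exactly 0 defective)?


Hypergeometric: C(20,0)×C(30,10)/C(50,10)
= 1×30045015/10272278170 = 3393/1160054

P(X=0) = 3393/1160054 ≈ 0.29%


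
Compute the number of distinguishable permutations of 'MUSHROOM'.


Letters: 8, freq: {'M': 2, 'U': 1, 'S': 1, 'H': 1, 'R': 1, 'O': 2}
8!/(2!×1!×1!×1!×1!×2!) = 40320/4 = 10080

10080


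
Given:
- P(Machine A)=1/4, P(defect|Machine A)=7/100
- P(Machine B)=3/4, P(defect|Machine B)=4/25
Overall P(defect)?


P(B) = Σ P(B|Aᵢ)×P(Aᵢ)
  7/100×1/4 = 7/400
  4/25×3/4 = 3/25
Sum = 11/80

P(defect) = 11/80 ≈ 13.75%


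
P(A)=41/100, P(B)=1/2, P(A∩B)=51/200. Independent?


P(A)×P(B) = 41/200
P(A∩B) = 51/200
Not equal → NOT independent

No, not independent


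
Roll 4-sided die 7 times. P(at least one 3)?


P(no 3)^7 = (3/4)^7 = 2187/16384
P(≥1) = 1 - 2187/16384 = 14197/16384

P = 14197/16384 ≈ 86.65%


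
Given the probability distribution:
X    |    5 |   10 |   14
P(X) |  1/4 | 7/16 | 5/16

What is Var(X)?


E[X] = 10
E[X²] = 445/4
Var(X) = E[X²] - (E[X])² = 445/4 - 100 = 45/4

Var(X) = 45/4 ≈ 11.2500


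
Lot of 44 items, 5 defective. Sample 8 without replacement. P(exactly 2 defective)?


Hypergeometric: C(5,2)×C(39,6)/C(44,8)
= 10×3262623/177232627 = 3570/19393

P(X=2) = 3570/19393 ≈ 18.41%


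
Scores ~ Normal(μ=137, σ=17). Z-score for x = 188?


z = (x - μ)/σ = (188 - 137)/17 = 3.0

z = 3.0


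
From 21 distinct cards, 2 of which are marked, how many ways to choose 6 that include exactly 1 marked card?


Choose 1 of the 2 marked cards and 5 of the other 19 cards:
C(2,1)×C(19,5) = 2×11628 = 23256

23256


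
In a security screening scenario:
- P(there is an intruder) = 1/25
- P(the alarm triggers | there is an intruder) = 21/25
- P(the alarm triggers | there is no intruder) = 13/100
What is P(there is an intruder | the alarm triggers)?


Using Bayes' theorem:
P(A|B) = P(B|A)·P(A) / P(B)

P(the alarm triggers) = 21/25 × 1/25 + 13/100 × 24/25
= 21/625 + 78/625 = 99/625

P(there is an intruder|the alarm triggers) = (21/625) / (99/625) = 7/33

P(there is an intruder|the alarm triggers) = 7/33 ≈ 21.21%


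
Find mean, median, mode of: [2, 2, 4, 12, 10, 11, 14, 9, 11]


Sorted: [2, 2, 4, 9, 10, 11, 11, 12, 14]
Mean = 75/9 = 25/3
Median = 10
Freq: {2: 2, 4: 1, 12: 1, 10: 1, 11: 2, 14: 1, 9: 1}
Mode: [2, 11]

Mean=25/3, Median=10, Mode=[2, 11]


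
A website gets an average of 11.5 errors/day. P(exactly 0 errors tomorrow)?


Poisson(λ=11.5): P(X=0) = e^(-λ)×λ^k/k!
= e^(-11.5) × 11.5^0 / 0!
≈ 1.01300936e-05 × 1 / 1 ≈ 0.000010

P(X=0) ≈ 0.000010 ≈ 0.00%


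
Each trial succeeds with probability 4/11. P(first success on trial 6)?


Geometric: P(X=6) = (1-p)^(k-1)×p = (7/11)^5×4/11 = 67228/1771561

P(X=6) = 67228/1771561 ≈ 3.79%


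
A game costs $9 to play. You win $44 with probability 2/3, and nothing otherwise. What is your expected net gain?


E[gain] = (44-9)×2/3 + (-9)×1/3
= 70/3 - 3 = 61/3

Expected net gain = $61/3 ≈ $20.33
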